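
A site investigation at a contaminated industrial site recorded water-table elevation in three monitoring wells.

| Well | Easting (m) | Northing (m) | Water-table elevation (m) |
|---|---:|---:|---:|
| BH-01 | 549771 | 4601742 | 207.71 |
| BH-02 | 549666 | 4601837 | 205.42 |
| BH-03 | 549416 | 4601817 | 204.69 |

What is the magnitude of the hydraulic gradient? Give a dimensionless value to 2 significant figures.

Differences from BH-01: to BH-02 (Δx, Δy, Δh) = (-105, 95, -2.29); to BH-03 = (-355, 75, -3.02).
Solve a·Δx + b·Δy = Δh: det = (-105)·75 − (-355)·95 = 25850.
∂h/∂x = [(-2.29)·75 − (-3.02)·95] / 25850 = +0.004455
∂h/∂y = [(-105)·(-3.02) − (-355)·(-2.29)] / 25850 = -0.01918
|∇h| = √(0.004455² + -0.01918²) = 0.01969

0.020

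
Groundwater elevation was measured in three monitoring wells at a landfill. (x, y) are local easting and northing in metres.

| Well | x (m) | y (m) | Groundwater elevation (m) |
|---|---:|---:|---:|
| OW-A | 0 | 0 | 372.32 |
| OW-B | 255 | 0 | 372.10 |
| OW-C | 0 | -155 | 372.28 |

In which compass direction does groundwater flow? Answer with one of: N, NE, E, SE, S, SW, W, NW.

E

∂h/∂x = (372.10 − 372.32) / (255 − 0) = -0.0008627
∂h/∂y = (372.28 − 372.32) / (-155 − 0) = +0.0002581
Flow = −∇h = (+0.0008627 east, -0.0002581 north), which points east.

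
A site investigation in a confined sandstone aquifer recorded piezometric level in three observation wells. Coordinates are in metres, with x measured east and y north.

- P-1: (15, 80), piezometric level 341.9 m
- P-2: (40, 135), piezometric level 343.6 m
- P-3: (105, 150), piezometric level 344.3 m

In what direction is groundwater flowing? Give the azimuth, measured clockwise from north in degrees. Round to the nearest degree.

188°

Differences from P-1: to P-2 (Δx, Δy, Δh) = (25, 55, +1.7); to P-3 = (90, 70, +2.4).
Determinant of the coordinate differences = 25·70 − 90·55 = -3200.
∂h/∂x = [(+1.7)·70 − (+2.4)·55] / -3200 = +0.004062
∂h/∂y = [25·(+2.4) − 90·(+1.7)] / -3200 = +0.02906
Flow direction (−∇h) has components (-0.004062 E, -0.02906 N).
Azimuth = atan2(E, N) = atan2(-0.004062, -0.02906) = 188.0° ≈ 188°.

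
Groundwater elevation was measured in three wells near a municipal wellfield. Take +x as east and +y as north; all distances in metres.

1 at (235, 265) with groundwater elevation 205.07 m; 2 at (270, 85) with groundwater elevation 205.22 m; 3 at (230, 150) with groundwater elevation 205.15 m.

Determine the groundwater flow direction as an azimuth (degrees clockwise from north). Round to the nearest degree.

With h = a·x + b·y + c and 1 as origin, the differences give:
  35·a + (-180)·b = +0.15
  (-5)·a + (-115)·b = +0.08
Eliminate b (×(-115) and ×(-180), subtract): -4925·a = -2.850 → a = ∂h/∂x = +0.0005787
Back-substitute: b = ∂h/∂y = -0.0007208.
Flow direction (−∇h) has components (-0.0005787 E, +0.0007208 N).
Azimuth = atan2(E, N) = atan2(-0.0005787, +0.0007208) = 321.2° ≈ 321°.

321°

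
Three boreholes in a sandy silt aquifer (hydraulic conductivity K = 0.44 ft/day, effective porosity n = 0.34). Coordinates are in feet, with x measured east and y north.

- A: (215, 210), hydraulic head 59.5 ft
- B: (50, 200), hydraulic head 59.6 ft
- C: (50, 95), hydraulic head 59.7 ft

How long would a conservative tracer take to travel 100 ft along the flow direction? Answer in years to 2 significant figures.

190 years

With h = a·x + b·y + c and A as origin, the differences give:
  (-165)·a + (-10)·b = +0.1
  (-165)·a + (-115)·b = +0.2
Eliminate b (×(-115) and ×(-10), subtract): 17325·a = -9.50 → a = ∂h/∂x = -0.0005483
Back-substitute: b = ∂h/∂y = -0.0009524.
|∇h| = √(-0.0005483² + -0.0009524²) = 0.001099
Seepage velocity v = K·i/n = 0.44 × 0.001099 / 0.34 = 0.001422 ft/day.
t = 100 / 0.001422 = 7.032e+04 days = 193 years.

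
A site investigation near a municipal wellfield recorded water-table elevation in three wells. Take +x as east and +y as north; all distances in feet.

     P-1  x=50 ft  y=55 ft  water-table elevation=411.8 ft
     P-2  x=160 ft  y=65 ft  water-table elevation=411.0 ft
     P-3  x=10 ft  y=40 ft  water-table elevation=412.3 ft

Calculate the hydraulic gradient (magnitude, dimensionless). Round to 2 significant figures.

Taking P-1 as reference: P-2−P-1 = (110, 10, -0.8); P-3−P-1 = (-40, -15, +0.5).
Determinant of the coordinate differences = 110·(-15) − (-40)·10 = -1250.
∂h/∂x = [(-0.8)·(-15) − (+0.5)·10] / -1250 = -0.005600
∂h/∂y = [110·(+0.5) − (-40)·(-0.8)] / -1250 = -0.01840
|∇h| = √(-0.005600² + -0.01840²) = 0.01923

0.019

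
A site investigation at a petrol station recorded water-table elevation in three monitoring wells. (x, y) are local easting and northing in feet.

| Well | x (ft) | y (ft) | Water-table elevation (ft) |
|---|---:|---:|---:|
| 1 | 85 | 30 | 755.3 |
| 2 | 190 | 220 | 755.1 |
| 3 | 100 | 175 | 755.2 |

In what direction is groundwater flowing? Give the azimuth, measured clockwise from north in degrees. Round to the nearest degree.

053°

With h = a·x + b·y + c and 1 as origin, the differences give:
  105·a + 190·b = -0.2
  15·a + 145·b = -0.1
Eliminate b (×145 and ×190, subtract): 12375·a = -10.00 → a = ∂h/∂x = -0.0008081
Back-substitute: b = ∂h/∂y = -0.0006061.
Flow direction (−∇h) has components (+0.0008081 E, +0.0006061 N).
Azimuth = atan2(E, N) = atan2(+0.0008081, +0.0006061) = 53.1° ≈ 053°.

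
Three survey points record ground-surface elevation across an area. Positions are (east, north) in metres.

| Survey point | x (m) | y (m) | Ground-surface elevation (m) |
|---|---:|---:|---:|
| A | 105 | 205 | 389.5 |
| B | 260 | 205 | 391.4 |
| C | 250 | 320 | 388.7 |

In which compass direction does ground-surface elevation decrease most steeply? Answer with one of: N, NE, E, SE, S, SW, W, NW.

NW

Differences from A: to B (Δx, Δy, Δh) = (155, 0, +1.9); to C = (145, 115, -0.8).
Solve a·Δx + b·Δy = Δz: det = 155·115 − 145·0 = 17825.
∂z/∂x = [(+1.9)·115 − (-0.8)·0] / 17825 = +0.01226
∂z/∂y = [155·(-0.8) − 145·(+1.9)] / 17825 = -0.02241
Steepest decrease is along −∇f = (-0.01226 E, +0.02241 N) → northwest.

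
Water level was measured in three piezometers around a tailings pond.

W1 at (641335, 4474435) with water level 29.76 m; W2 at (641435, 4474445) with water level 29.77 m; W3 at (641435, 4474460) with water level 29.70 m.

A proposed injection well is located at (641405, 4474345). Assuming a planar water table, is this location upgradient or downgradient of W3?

upgradient

Taking W1 as reference: W2−W1 = (100, 10, +0.01); W3−W1 = (100, 25, -0.06).
Solve a·Δx + b·Δy = Δh: det = 100·25 − 100·10 = 1500.
∂h/∂x = [(+0.01)·25 − (-0.06)·10] / 1500 = +0.0005667
∂h/∂y = [100·(-0.06) − 100·(+0.01)] / 1500 = -0.004667
Head at (641405, 4474345) = 29.76 + (+0.0005667)·(70) + (-0.004667)·(-90) = 30.22 m.
That is higher than the 29.70 m at W3, so the point is upgradient.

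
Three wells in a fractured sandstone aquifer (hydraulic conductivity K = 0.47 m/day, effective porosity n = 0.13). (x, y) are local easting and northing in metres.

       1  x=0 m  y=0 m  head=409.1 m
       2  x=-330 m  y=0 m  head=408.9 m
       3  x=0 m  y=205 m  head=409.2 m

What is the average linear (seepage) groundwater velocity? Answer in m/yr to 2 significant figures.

1.0 m/yr

∂h/∂x = (408.9 − 409.1) / (-330 − 0) = +0.0006061
∂h/∂y = (409.2 − 409.1) / (205 − 0) = +0.0004878
|∇h| = √(0.0006061² + 0.0004878²) = 0.000778
Seepage velocity v = K·i/n = 0.47 × 0.000778 / 0.13 = 0.002813 m/day = 1.027 m/yr.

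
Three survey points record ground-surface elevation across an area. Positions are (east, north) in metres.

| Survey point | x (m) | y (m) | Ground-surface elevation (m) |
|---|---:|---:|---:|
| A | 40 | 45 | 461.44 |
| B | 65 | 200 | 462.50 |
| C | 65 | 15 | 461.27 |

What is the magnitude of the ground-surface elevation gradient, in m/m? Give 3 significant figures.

0.00675 m/m

Taking A as reference: B−A = (25, 155, +1.06); C−A = (25, -30, -0.17).
Determinant of the coordinate differences = 25·(-30) − 25·155 = -4625.
∂z/∂x = [(+1.06)·(-30) − (-0.17)·155] / -4625 = +0.001178
∂z/∂y = [25·(-0.17) − 25·(+1.06)] / -4625 = +0.006649
|∇f| = √(0.001178² + 0.006649²) = 0.006753 m/m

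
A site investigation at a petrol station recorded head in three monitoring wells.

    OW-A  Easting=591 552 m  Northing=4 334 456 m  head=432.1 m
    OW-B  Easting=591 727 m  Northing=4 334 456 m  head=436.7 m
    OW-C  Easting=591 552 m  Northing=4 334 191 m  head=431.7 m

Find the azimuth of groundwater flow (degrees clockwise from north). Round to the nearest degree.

∂h/∂x = (436.7 − 432.1) / (591727 − 591552) = +0.02629
∂h/∂y = (431.7 − 432.1) / (4334191 − 4334456) = +0.001509
Flow direction (−∇h) has components (-0.02629 E, -0.001509 N).
Azimuth = atan2(E, N) = atan2(-0.02629, -0.001509) = 266.7° ≈ 267°.

267°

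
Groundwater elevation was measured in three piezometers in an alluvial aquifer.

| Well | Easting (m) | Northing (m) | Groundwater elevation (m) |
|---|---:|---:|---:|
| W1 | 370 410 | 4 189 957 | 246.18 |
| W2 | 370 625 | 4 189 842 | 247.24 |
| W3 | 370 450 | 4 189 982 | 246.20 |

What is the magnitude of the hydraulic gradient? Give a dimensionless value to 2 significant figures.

0.0048

Taking W1 as reference: W2−W1 = (215, -115, +1.06); W3−W1 = (40, 25, +0.02).
Solve a·Δx + b·Δy = Δh: det = 215·25 − 40·(-115) = 9975.
∂h/∂x = [(+1.06)·25 − (+0.02)·(-115)] / 9975 = +0.002887
∂h/∂y = [215·(+0.02) − 40·(+1.06)] / 9975 = -0.003820
|∇h| = √(0.002887² + -0.003820²) = 0.004788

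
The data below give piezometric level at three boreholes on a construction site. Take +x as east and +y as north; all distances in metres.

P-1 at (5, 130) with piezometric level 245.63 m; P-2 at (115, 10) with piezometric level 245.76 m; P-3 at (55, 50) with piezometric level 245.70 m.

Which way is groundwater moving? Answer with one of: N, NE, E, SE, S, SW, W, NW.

Three-point gradient (reference P-1): Δ to P-2 = (110, -120, +0.13), Δ to P-3 = (50, -80, +0.07).
∂h/∂x = +0.0007143, ∂h/∂y = -0.0004286 (det = -2800).
Flow = −∇h = (-0.0007143 east, +0.0004286 north), which points northwest.

NW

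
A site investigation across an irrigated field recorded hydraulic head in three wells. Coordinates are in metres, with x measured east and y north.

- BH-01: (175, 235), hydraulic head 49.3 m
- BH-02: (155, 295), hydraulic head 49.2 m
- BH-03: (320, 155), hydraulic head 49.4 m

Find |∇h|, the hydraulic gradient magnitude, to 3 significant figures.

0.00178

With h = a·x + b·y + c and BH-01 as origin, the differences give:
  (-20)·a + 60·b = -0.1
  145·a + (-80)·b = +0.1
Eliminate b (×(-80) and ×60, subtract): -7100·a = 2.00 → a = ∂h/∂x = -0.0002817
Back-substitute: b = ∂h/∂y = -0.001761.
|∇h| = √(-0.0002817² + -0.001761²) = 0.001783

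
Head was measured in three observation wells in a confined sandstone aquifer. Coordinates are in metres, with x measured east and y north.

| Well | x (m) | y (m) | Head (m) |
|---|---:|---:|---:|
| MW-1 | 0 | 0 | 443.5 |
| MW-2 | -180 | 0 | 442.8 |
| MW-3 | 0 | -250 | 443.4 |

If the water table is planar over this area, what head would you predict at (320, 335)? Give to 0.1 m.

∂h/∂x = (442.8 − 443.5) / (-180 − 0) = +0.003889
∂h/∂y = (443.4 − 443.5) / (-250 − 0) = +0.0004000
h(320, 335) = 443.5 + (+0.003889)·(320) + (+0.0004000)·(335) = 443.5 +1.244 +0.134 = 444.878 m.

444.9 m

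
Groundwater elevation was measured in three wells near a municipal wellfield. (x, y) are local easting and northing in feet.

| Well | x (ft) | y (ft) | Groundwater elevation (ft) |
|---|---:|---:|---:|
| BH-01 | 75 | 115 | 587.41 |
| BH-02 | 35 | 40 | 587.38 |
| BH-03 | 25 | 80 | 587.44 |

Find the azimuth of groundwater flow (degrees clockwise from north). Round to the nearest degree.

Taking BH-01 as reference: BH-02−BH-01 = (-40, -75, -0.03); BH-03−BH-01 = (-50, -35, +0.03).
Solve a·Δx + b·Δy = Δh: det = (-40)·(-35) − (-50)·(-75) = -2350.
∂h/∂x = [(-0.03)·(-35) − (+0.03)·(-75)] / -2350 = -0.001404
∂h/∂y = [(-40)·(+0.03) − (-50)·(-0.03)] / -2350 = +0.001149
Flow direction (−∇h) has components (+0.001404 E, -0.001149 N).
Azimuth = atan2(E, N) = atan2(+0.001404, -0.001149) = 129.3° ≈ 129°.

129°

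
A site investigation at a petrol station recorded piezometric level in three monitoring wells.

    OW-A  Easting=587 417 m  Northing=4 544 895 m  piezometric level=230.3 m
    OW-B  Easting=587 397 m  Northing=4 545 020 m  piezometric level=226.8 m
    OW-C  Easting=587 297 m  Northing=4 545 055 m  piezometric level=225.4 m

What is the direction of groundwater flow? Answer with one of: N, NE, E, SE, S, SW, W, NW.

N

Taking OW-A as reference: OW-B−OW-A = (-20, 125, -3.5); OW-C−OW-A = (-120, 160, -4.9).
Determinant of the coordinate differences = (-20)·160 − (-120)·125 = 11800.
∂h/∂x = [(-3.5)·160 − (-4.9)·125] / 11800 = +0.004449
∂h/∂y = [(-20)·(-4.9) − (-120)·(-3.5)] / 11800 = -0.02729
Flow = −∇h = (-0.004449 east, +0.02729 north), which points north.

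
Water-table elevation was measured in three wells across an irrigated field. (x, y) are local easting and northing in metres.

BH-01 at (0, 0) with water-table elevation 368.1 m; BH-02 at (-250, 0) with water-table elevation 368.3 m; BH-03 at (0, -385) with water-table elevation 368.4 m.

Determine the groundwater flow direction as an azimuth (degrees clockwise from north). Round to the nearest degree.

046°

∂h/∂x = (368.3 − 368.1) / (-250 − 0) = -0.0008000
∂h/∂y = (368.4 − 368.1) / (-385 − 0) = -0.0007792
Flow direction (−∇h) has components (+0.0008000 E, +0.0007792 N).
Azimuth = atan2(E, N) = atan2(+0.0008000, +0.0007792) = 45.8° ≈ 046°.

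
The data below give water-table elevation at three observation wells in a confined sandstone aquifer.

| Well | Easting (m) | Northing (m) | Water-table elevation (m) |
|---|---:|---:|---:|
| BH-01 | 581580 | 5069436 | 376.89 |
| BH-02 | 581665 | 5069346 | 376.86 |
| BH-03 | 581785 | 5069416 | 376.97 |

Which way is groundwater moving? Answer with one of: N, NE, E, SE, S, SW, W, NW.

Three-point gradient (reference BH-01): Δ to BH-02 = (85, -90, -0.03), Δ to BH-03 = (205, -20, +0.08).
∂h/∂x = +0.0004657, ∂h/∂y = +0.0007731 (det = 16750).
Flow = −∇h = (-0.0004657 east, -0.0007731 north), which points southwest.

SW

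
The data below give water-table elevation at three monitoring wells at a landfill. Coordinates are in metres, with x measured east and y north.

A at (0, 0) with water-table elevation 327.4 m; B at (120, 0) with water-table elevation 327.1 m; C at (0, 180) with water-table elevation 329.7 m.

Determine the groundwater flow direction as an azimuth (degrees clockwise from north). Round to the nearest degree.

169°

∂h/∂x = (327.1 − 327.4) / (120 − 0) = -0.002500
∂h/∂y = (329.7 − 327.4) / (180 − 0) = +0.01278
Flow direction (−∇h) has components (+0.002500 E, -0.01278 N).
Azimuth = atan2(E, N) = atan2(+0.002500, -0.01278) = 168.9° ≈ 169°.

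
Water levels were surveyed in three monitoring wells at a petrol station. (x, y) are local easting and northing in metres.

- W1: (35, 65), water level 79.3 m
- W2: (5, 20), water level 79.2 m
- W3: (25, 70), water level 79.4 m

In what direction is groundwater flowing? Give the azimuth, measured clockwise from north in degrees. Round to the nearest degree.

135°

Three-point gradient (reference W1): Δ to W2 = (-30, -45, -0.1), Δ to W3 = (-10, 5, +0.1).
∂h/∂x = -0.006667, ∂h/∂y = +0.006667 (det = -600).
Flow direction (−∇h) has components (+0.006667 E, -0.006667 N).
Azimuth = atan2(E, N) = atan2(+0.006667, -0.006667) = 135.0° ≈ 135°.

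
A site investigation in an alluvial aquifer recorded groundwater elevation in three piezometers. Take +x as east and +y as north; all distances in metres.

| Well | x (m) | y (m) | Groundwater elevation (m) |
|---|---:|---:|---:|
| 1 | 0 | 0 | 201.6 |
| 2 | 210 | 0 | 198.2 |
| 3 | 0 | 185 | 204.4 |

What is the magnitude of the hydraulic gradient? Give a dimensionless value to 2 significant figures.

0.022

∂h/∂x = (198.2 − 201.6) / (210 − 0) = -0.01619
∂h/∂y = (204.4 − 201.6) / (185 − 0) = +0.01514
|∇h| = √(-0.01619² + 0.01514²) = 0.02217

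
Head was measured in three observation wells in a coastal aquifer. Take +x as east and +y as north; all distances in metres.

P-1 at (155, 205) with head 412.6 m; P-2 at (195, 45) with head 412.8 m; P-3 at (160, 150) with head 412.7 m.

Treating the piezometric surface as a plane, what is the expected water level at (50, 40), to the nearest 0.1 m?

413.3 m

With h = a·x + b·y + c and P-1 as origin, the differences give:
  40·a + (-160)·b = +0.2
  5·a + (-55)·b = +0.1
Eliminate b (×(-55) and ×(-160), subtract): -1400·a = 5.00 → a = ∂h/∂x = -0.003571
Back-substitute: b = ∂h/∂y = -0.002143.
h(50, 40) = 412.6 + (-0.003571)·(-105) + (-0.002143)·(-165) = 412.6 +0.375 +0.354 = 413.329 m.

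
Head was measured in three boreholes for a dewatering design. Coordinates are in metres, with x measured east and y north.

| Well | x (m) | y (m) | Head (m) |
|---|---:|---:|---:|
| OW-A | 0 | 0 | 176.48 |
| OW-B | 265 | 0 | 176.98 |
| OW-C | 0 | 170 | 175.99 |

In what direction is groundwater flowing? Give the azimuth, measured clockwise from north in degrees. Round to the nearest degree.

327°

∂h/∂x = (176.98 − 176.48) / (265 − 0) = +0.001887
∂h/∂y = (175.99 − 176.48) / (170 − 0) = -0.002882
Flow direction (−∇h) has components (-0.001887 E, +0.002882 N).
Azimuth = atan2(E, N) = atan2(-0.001887, +0.002882) = 326.8° ≈ 327°.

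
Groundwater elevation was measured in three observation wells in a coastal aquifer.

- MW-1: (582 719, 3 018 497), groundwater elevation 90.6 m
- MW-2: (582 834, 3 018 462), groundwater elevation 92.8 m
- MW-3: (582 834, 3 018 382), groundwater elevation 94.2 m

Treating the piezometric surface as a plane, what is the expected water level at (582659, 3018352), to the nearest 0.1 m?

92.3 m

Taking MW-1 as reference: MW-2−MW-1 = (115, -35, +2.2); MW-3−MW-1 = (115, -115, +3.6).
Determinant of the coordinate differences = 115·(-115) − 115·(-35) = -9200.
∂h/∂x = [(+2.2)·(-115) − (+3.6)·(-35)] / -9200 = +0.01380
∂h/∂y = [115·(+3.6) − 115·(+2.2)] / -9200 = -0.01750
h(582659, 3018352) = 90.6 + (+0.01380)·(-60) + (-0.01750)·(-145) = 90.6 -0.828 +2.538 = 92.309 m.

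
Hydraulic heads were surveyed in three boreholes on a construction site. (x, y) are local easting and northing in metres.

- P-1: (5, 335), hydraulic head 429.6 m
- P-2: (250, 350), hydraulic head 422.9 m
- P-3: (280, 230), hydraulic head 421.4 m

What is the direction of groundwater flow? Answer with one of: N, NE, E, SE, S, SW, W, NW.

E

Differences from P-1: to P-2 (Δx, Δy, Δh) = (245, 15, -6.7); to P-3 = (275, -105, -8.2).
Solve a·Δx + b·Δy = Δh: det = 245·(-105) − 275·15 = -29850.
∂h/∂x = [(-6.7)·(-105) − (-8.2)·15] / -29850 = -0.02769
∂h/∂y = [245·(-8.2) − 275·(-6.7)] / -29850 = +0.005578
Flow = −∇h = (+0.02769 east, -0.005578 north), which points east.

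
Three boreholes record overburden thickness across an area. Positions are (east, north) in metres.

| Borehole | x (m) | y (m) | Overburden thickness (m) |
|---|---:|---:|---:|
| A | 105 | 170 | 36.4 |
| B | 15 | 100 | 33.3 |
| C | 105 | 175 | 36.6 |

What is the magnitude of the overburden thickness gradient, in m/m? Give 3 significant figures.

Differences from A: to B (Δx, Δy, Δh) = (-90, -70, -3.1); to C = (0, 5, +0.2).
Determinant of the coordinate differences = (-90)·5 − 0·(-70) = -450.
∂d/∂x = [(-3.1)·5 − (+0.2)·(-70)] / -450 = +0.003333
∂d/∂y = [(-90)·(+0.2) − 0·(-3.1)] / -450 = +0.04000
|∇f| = √(0.003333² + 0.04000²) = 0.04014 m/m

0.0401 m/m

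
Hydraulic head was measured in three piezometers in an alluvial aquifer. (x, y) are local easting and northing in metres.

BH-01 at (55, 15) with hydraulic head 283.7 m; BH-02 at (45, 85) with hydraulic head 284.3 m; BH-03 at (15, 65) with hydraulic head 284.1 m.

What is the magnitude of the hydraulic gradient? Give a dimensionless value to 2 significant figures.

0.0087

Differences from BH-01: to BH-02 (Δx, Δy, Δh) = (-10, 70, +0.6); to BH-03 = (-40, 50, +0.4).
Solve a·Δx + b·Δy = Δh: det = (-10)·50 − (-40)·70 = 2300.
∂h/∂x = [(+0.6)·50 − (+0.4)·70] / 2300 = +0.0008696
∂h/∂y = [(-10)·(+0.4) − (-40)·(+0.6)] / 2300 = +0.008696
|∇h| = √(0.0008696² + 0.008696²) = 0.008739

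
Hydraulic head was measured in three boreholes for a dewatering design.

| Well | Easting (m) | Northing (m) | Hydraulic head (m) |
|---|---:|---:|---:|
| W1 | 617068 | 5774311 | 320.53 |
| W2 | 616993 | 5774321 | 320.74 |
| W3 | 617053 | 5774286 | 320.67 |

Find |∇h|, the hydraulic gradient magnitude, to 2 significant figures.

With h = a·x + b·y + c and W1 as origin, the differences give:
  (-75)·a + 10·b = +0.21
  (-15)·a + (-25)·b = +0.14
Eliminate b (×(-25) and ×10, subtract): 2025·a = -6.650 → a = ∂h/∂x = -0.003284
Back-substitute: b = ∂h/∂y = -0.003630.
|∇h| = √(-0.003284² + -0.003630²) = 0.004895

0.0049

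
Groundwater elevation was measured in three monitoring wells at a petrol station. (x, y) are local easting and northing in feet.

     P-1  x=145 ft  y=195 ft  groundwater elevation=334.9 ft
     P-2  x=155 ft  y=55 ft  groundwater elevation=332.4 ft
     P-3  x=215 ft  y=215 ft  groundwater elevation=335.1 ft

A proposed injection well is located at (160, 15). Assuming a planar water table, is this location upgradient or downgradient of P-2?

Differences from P-1: to P-2 (Δx, Δy, Δh) = (10, -140, -2.5); to P-3 = (70, 20, +0.2).
Solve a·Δx + b·Δy = Δh: det = 10·20 − 70·(-140) = 10000.
∂h/∂x = [(-2.5)·20 − (+0.2)·(-140)] / 10000 = -0.002200
∂h/∂y = [10·(+0.2) − 70·(-2.5)] / 10000 = +0.01770
Head at (160, 15) = 334.9 + (-0.002200)·(15) + (+0.01770)·(-180) = 331.68 ft.
That is lower than the 332.4 ft at P-2, so the point is downgradient.

downgradient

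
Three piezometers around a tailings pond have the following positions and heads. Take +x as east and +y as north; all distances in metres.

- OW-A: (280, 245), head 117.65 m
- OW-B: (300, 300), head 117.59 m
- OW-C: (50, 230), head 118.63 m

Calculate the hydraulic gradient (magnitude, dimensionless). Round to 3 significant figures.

Taking OW-A as reference: OW-B−OW-A = (20, 55, -0.06); OW-C−OW-A = (-230, -15, +0.98).
Solve a·Δx + b·Δy = Δh: det = 20·(-15) − (-230)·55 = 12350.
∂h/∂x = [(-0.06)·(-15) − (+0.98)·55] / 12350 = -0.004291
∂h/∂y = [20·(+0.98) − (-230)·(-0.06)] / 12350 = +0.0004696
|∇h| = √(-0.004291² + 0.0004696²) = 0.004317

0.00432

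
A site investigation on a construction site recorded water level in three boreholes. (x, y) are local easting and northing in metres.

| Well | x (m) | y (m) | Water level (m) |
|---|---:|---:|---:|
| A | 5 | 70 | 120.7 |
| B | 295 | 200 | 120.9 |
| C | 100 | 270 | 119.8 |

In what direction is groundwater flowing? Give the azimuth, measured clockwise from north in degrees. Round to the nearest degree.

Three-point gradient (reference A): Δ to B = (290, 130, +0.2), Δ to C = (95, 200, -0.9).
∂h/∂x = +0.003439, ∂h/∂y = -0.006134 (det = 45650).
Flow direction (−∇h) has components (-0.003439 E, +0.006134 N).
Azimuth = atan2(E, N) = atan2(-0.003439, +0.006134) = 330.7° ≈ 331°.

331°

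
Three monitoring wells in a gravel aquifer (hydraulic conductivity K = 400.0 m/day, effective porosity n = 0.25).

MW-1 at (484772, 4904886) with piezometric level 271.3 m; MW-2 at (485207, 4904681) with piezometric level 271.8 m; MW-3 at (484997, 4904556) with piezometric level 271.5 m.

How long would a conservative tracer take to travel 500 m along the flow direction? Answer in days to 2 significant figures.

240 days

Differences from MW-1: to MW-2 (Δx, Δy, Δh) = (435, -205, +0.5); to MW-3 = (225, -330, +0.2).
Solve a·Δx + b·Δy = Δh: det = 435·(-330) − 225·(-205) = -97425.
∂h/∂x = [(+0.5)·(-330) − (+0.2)·(-205)] / -97425 = +0.001273
∂h/∂y = [435·(+0.2) − 225·(+0.5)] / -97425 = +0.0002617
|∇h| = √(0.001273² + 0.0002617²) = 0.0013
Seepage velocity v = K·i/n = 400.0 × 0.0013 / 0.25 = 2.08 m/day.
t = 500 / 2.08 = 240.4 days.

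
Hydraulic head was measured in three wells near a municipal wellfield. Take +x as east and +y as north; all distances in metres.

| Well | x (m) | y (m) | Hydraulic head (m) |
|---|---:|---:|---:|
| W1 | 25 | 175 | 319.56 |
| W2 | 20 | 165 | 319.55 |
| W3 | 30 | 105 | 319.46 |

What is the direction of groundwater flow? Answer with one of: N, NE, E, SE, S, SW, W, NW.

SE

Differences from W1: to W2 (Δx, Δy, Δh) = (-5, -10, -0.01); to W3 = (5, -70, -0.10).
Solve a·Δx + b·Δy = Δh: det = (-5)·(-70) − 5·(-10) = 400.
∂h/∂x = [(-0.01)·(-70) − (-0.10)·(-10)] / 400 = -0.0007500
∂h/∂y = [(-5)·(-0.10) − 5·(-0.01)] / 400 = +0.001375
Flow = −∇h = (+0.0007500 east, -0.001375 north), which points southeast.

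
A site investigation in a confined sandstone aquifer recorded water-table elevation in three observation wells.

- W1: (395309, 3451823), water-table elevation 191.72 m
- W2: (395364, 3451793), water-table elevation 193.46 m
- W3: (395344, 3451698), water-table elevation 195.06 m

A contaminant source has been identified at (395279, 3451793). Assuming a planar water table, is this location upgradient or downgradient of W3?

downgradient

With h = a·x + b·y + c and W1 as origin, the differences give:
  55·a + (-30)·b = +1.74
  35·a + (-125)·b = +3.34
Eliminate b (×(-125) and ×(-30), subtract): -5825·a = -117.300 → a = ∂h/∂x = +0.02014
Back-substitute: b = ∂h/∂y = -0.02108.
Head at (395279, 3451793) = 191.72 + (+0.02014)·(-30) + (-0.02108)·(-30) = 191.75 m.
That is lower than the 195.06 m at W3, so the point is downgradient.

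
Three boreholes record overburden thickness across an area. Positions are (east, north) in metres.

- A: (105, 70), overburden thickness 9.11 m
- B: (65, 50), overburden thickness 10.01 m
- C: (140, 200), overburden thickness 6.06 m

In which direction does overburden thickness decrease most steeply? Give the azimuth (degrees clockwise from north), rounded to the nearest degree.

Differences from A: to B (Δx, Δy, Δh) = (-40, -20, +0.90); to C = (35, 130, -3.05).
Determinant of the coordinate differences = (-40)·130 − 35·(-20) = -4500.
∂d/∂x = [(+0.90)·130 − (-3.05)·(-20)] / -4500 = -0.01244
∂d/∂y = [(-40)·(-3.05) − 35·(+0.90)] / -4500 = -0.02011
Steepest decrease is along −∇f: components (+0.01244 E, +0.02011 N).
Azimuth = atan2(+0.01244, +0.02011) = 31.7° ≈ 032°.

032°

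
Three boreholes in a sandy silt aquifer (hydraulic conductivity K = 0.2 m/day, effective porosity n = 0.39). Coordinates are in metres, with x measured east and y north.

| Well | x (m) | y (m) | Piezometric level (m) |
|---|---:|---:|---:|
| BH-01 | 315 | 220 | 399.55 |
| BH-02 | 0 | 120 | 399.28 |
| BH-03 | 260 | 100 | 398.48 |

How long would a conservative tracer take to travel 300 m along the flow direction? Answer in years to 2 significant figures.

160 years

With h = a·x + b·y + c and BH-01 as origin, the differences give:
  (-315)·a + (-100)·b = -0.27
  (-55)·a + (-120)·b = -1.07
Eliminate b (×(-120) and ×(-100), subtract): 32300·a = -74.600 → a = ∂h/∂x = -0.002310
Back-substitute: b = ∂h/∂y = +0.009975.
|∇h| = √(-0.002310² + 0.009975²) = 0.01024
Seepage velocity v = K·i/n = 0.2 × 0.01024 / 0.39 = 0.005251 m/day.
t = 300 / 0.005251 = 5.713e+04 days = 156 years.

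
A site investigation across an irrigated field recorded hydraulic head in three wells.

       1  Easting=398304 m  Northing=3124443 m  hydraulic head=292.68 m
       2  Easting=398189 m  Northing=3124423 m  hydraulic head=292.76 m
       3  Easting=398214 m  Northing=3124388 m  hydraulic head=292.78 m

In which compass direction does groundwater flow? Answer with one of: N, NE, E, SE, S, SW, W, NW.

NE

Taking 1 as reference: 2−1 = (-115, -20, +0.08); 3−1 = (-90, -55, +0.10).
Solve a·Δx + b·Δy = Δh: det = (-115)·(-55) − (-90)·(-20) = 4525.
∂h/∂x = [(+0.08)·(-55) − (+0.10)·(-20)] / 4525 = -0.0005304
∂h/∂y = [(-115)·(+0.10) − (-90)·(+0.08)] / 4525 = -0.0009503
Flow = −∇h = (+0.0005304 east, +0.0009503 north), which points northeast.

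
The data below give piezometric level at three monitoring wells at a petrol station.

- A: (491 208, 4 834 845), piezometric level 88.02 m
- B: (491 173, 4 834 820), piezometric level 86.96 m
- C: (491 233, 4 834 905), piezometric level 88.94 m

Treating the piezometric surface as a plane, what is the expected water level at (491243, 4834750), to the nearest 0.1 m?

88.6 m

Taking A as reference: B−A = (-35, -25, -1.06); C−A = (25, 60, +0.92).
Determinant of the coordinate differences = (-35)·60 − 25·(-25) = -1475.
∂h/∂x = [(-1.06)·60 − (+0.92)·(-25)] / -1475 = +0.02753
∂h/∂y = [(-35)·(+0.92) − 25·(-1.06)] / -1475 = +0.003864
h(491243, 4834750) = 88.02 + (+0.02753)·(35) + (+0.003864)·(-95) = 88.02 +0.963 -0.367 = 88.616 m.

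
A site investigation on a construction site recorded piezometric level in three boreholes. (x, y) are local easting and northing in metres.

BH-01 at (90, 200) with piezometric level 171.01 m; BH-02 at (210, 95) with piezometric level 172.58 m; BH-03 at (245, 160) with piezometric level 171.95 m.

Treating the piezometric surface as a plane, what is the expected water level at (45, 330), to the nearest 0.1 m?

169.4 m

Taking BH-01 as reference: BH-02−BH-01 = (120, -105, +1.57); BH-03−BH-01 = (155, -40, +0.94).
Determinant of the coordinate differences = 120·(-40) − 155·(-105) = 11475.
∂h/∂x = [(+1.57)·(-40) − (+0.94)·(-105)] / 11475 = +0.003129
∂h/∂y = [120·(+0.94) − 155·(+1.57)] / 11475 = -0.01138
h(45, 330) = 171.01 + (+0.003129)·(-45) + (-0.01138)·(130) = 171.01 -0.141 -1.479 = 169.390 m.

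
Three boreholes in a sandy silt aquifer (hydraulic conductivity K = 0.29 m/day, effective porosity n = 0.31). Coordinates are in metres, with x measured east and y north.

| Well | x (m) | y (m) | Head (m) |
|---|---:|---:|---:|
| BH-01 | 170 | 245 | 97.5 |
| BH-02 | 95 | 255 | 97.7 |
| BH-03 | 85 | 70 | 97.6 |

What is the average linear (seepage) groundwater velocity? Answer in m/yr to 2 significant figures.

0.91 m/yr

Three-point gradient (reference BH-01): Δ to BH-02 = (-75, 10, +0.2), Δ to BH-03 = (-85, -175, +0.1).
∂h/∂x = -0.002576, ∂h/∂y = +0.0006798 (det = 13975).
|∇h| = √(-0.002576² + 0.0006798²) = 0.002664
Seepage velocity v = K·i/n = 0.29 × 0.002664 / 0.31 = 0.002492 m/day = 0.9102 m/yr.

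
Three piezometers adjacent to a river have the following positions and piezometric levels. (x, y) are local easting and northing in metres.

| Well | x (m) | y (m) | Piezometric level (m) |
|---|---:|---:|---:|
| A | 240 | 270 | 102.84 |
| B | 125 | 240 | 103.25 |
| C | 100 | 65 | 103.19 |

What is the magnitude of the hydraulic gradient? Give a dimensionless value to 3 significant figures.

Taking A as reference: B−A = (-115, -30, +0.41); C−A = (-140, -205, +0.35).
Determinant of the coordinate differences = (-115)·(-205) − (-140)·(-30) = 19375.
∂h/∂x = [(+0.41)·(-205) − (+0.35)·(-30)] / 19375 = -0.003796
∂h/∂y = [(-115)·(+0.35) − (-140)·(+0.41)] / 19375 = +0.0008852
|∇h| = √(-0.003796² + 0.0008852²) = 0.003898

0.00390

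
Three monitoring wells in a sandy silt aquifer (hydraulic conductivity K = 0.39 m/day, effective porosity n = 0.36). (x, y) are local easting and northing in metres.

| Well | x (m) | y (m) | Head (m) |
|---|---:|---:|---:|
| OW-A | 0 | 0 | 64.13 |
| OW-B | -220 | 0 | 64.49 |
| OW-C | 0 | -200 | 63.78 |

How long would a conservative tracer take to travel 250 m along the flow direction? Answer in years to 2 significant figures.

260 years

∂h/∂x = (64.49 − 64.13) / (-220 − 0) = -0.001636
∂h/∂y = (63.78 − 64.13) / (-200 − 0) = +0.001750
|∇h| = √(-0.001636² + 0.001750²) = 0.002396
Seepage velocity v = K·i/n = 0.39 × 0.002396 / 0.36 = 0.002596 m/day.
t = 250 / 0.002596 = 9.63e+04 days = 264 years.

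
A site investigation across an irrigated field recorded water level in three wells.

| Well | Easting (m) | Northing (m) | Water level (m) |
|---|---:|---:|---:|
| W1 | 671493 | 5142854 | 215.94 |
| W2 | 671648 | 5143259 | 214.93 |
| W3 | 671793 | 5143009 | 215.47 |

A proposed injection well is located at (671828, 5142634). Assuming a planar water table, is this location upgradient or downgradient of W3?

upgradient

Differences from W1: to W2 (Δx, Δy, Δh) = (155, 405, -1.01); to W3 = (300, 155, -0.47).
Determinant of the coordinate differences = 155·155 − 300·405 = -97475.
∂h/∂x = [(-1.01)·155 − (-0.47)·405] / -97475 = -0.0003468
∂h/∂y = [155·(-0.47) − 300·(-1.01)] / -97475 = -0.002361
Head at (671828, 5142634) = 215.94 + (-0.0003468)·(335) + (-0.002361)·(-220) = 216.34 m.
That is higher than the 215.47 m at W3, so the point is upgradient.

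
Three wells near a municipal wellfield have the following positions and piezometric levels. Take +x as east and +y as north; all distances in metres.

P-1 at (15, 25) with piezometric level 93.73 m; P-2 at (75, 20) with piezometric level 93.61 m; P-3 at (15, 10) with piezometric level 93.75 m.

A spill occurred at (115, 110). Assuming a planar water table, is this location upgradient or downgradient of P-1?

downgradient

With h = a·x + b·y + c and P-1 as origin, the differences give:
  60·a + (-5)·b = -0.12
  0·a + (-15)·b = +0.02
Eliminate b (×(-15) and ×(-5), subtract): -900·a = 1.900 → a = ∂h/∂x = -0.002111
Back-substitute: b = ∂h/∂y = -0.001333.
Head at (115, 110) = 93.73 + (-0.002111)·(100) + (-0.001333)·(85) = 93.41 m.
That is lower than the 93.73 m at P-1, so the point is downgradient.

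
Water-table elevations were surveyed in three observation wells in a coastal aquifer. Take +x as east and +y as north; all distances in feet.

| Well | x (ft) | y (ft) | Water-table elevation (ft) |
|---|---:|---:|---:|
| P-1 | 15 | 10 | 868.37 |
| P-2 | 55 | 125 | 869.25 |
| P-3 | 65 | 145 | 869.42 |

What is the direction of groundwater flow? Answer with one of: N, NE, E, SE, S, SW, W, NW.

Differences from P-1: to P-2 (Δx, Δy, Δh) = (40, 115, +0.88); to P-3 = (50, 135, +1.05).
Determinant of the coordinate differences = 40·135 − 50·115 = -350.
∂h/∂x = [(+0.88)·135 − (+1.05)·115] / -350 = +0.005571
∂h/∂y = [40·(+1.05) − 50·(+0.88)] / -350 = +0.005714
Flow = −∇h = (-0.005571 east, -0.005714 north), which points southwest.

SW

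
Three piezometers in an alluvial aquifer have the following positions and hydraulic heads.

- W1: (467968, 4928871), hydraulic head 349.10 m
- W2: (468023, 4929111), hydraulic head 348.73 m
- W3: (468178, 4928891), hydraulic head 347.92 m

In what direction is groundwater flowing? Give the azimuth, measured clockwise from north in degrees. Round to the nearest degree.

087°

Three-point gradient (reference W1): Δ to W2 = (55, 240, -0.37), Δ to W3 = (210, 20, -1.18).
∂h/∂x = -0.005594, ∂h/∂y = -0.0002596 (det = -49300).
Flow direction (−∇h) has components (+0.005594 E, +0.0002596 N).
Azimuth = atan2(E, N) = atan2(+0.005594, +0.0002596) = 87.3° ≈ 087°.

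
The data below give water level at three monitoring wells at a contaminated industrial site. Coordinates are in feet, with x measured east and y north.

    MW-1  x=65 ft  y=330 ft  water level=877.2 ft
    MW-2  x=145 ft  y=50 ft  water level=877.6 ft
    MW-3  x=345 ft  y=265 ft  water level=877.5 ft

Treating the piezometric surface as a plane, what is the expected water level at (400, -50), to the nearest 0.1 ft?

Taking MW-1 as reference: MW-2−MW-1 = (80, -280, +0.4); MW-3−MW-1 = (280, -65, +0.3).
Solve a·Δx + b·Δy = Δh: det = 80·(-65) − 280·(-280) = 73200.
∂h/∂x = [(+0.4)·(-65) − (+0.3)·(-280)] / 73200 = +0.0007923
∂h/∂y = [80·(+0.3) − 280·(+0.4)] / 73200 = -0.001202
h(400, -50) = 877.2 + (+0.0007923)·(335) + (-0.001202)·(-380) = 877.2 +0.265 +0.457 = 877.922 ft.

877.9 ft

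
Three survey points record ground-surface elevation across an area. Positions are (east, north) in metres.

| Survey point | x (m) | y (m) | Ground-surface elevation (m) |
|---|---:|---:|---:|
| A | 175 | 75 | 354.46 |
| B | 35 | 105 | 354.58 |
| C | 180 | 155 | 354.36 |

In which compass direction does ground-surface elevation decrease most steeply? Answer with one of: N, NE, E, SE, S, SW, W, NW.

NE

With z = a·x + b·y + c and A as origin, the differences give:
  (-140)·a + 30·b = +0.12
  5·a + 80·b = -0.10
Eliminate b (×80 and ×30, subtract): -11350·a = 12.600 → a = ∂z/∂x = -0.001110
Back-substitute: b = ∂z/∂y = -0.001181.
Steepest decrease is along −∇f = (+0.001110 E, +0.001181 N) → northeast.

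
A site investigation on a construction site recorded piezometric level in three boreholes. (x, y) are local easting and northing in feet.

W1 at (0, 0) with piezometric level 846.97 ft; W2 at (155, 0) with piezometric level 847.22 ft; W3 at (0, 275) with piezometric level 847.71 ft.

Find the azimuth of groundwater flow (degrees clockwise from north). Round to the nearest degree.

211°

∂h/∂x = (847.22 − 846.97) / (155 − 0) = +0.001613
∂h/∂y = (847.71 − 846.97) / (275 − 0) = +0.002691
Flow direction (−∇h) has components (-0.001613 E, -0.002691 N).
Azimuth = atan2(E, N) = atan2(-0.001613, -0.002691) = 210.9° ≈ 211°.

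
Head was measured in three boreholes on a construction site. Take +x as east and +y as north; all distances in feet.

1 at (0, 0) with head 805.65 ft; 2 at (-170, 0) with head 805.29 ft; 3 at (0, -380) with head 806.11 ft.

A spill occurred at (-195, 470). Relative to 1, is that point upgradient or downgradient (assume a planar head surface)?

downgradient

∂h/∂x = (805.29 − 805.65) / (-170 − 0) = +0.002118
∂h/∂y = (806.11 − 805.65) / (-380 − 0) = -0.001211
Head at (-195, 470) = 805.65 + (+0.002118)·(-195) + (-0.001211)·(470) = 804.67 ft.
That is lower than the 805.65 ft at 1, so the point is downgradient.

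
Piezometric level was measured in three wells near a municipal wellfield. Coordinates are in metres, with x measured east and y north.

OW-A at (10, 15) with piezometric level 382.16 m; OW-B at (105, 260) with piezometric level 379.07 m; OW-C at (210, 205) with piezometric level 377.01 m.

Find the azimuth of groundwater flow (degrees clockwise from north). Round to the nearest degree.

079°

Differences from OW-A: to OW-B (Δx, Δy, Δh) = (95, 245, -3.09); to OW-C = (200, 190, -5.15).
Solve a·Δx + b·Δy = Δh: det = 95·190 − 200·245 = -30950.
∂h/∂x = [(-3.09)·190 − (-5.15)·245] / -30950 = -0.02180
∂h/∂y = [95·(-5.15) − 200·(-3.09)] / -30950 = -0.004160
Flow direction (−∇h) has components (+0.02180 E, +0.004160 N).
Azimuth = atan2(E, N) = atan2(+0.02180, +0.004160) = 79.2° ≈ 079°.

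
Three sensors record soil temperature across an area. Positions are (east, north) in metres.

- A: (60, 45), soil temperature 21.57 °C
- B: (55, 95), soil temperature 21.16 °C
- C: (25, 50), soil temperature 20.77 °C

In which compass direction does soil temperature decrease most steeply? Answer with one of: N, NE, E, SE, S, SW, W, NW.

With T = a·x + b·y + c and A as origin, the differences give:
  (-5)·a + 50·b = -0.41
  (-35)·a + 5·b = -0.80
Eliminate b (×5 and ×50, subtract): 1725·a = 37.950 → a = ∂T/∂x = +0.02200
Back-substitute: b = ∂T/∂y = -0.006000.
Steepest decrease is along −∇f = (-0.02200 E, +0.006000 N) → west.

W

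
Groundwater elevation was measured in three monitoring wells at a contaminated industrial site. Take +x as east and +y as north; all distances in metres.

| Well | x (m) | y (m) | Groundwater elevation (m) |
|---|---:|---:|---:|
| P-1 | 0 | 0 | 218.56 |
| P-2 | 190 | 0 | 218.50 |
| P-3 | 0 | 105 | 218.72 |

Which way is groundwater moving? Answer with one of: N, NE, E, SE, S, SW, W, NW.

∂h/∂x = (218.50 − 218.56) / (190 − 0) = -0.0003158
∂h/∂y = (218.72 − 218.56) / (105 − 0) = +0.001524
Flow = −∇h = (+0.0003158 east, -0.001524 north), which points south.

S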